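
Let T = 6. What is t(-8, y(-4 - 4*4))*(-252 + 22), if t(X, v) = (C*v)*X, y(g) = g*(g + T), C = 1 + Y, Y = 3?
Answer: 2060800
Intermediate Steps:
C = 4 (C = 1 + 3 = 4)
y(g) = g*(6 + g) (y(g) = g*(g + 6) = g*(6 + g))
t(X, v) = 4*X*v (t(X, v) = (4*v)*X = 4*X*v)
t(-8, y(-4 - 4*4))*(-252 + 22) = (4*(-8)*((-4 - 4*4)*(6 + (-4 - 4*4))))*(-252 + 22) = (4*(-8)*((-4 - 16)*(6 + (-4 - 16))))*(-230) = (4*(-8)*(-20*(6 - 20)))*(-230) = (4*(-8)*(-20*(-14)))*(-230) = (4*(-8)*280)*(-230) = -8960*(-230) = 2060800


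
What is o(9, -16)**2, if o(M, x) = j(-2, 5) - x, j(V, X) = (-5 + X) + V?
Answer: 196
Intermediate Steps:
j(V, X) = -5 + V + X
o(M, x) = -2 - x (o(M, x) = (-5 - 2 + 5) - x = -2 - x)
o(9, -16)**2 = (-2 - 1*(-16))**2 = (-2 + 16)**2 = 14**2 = 196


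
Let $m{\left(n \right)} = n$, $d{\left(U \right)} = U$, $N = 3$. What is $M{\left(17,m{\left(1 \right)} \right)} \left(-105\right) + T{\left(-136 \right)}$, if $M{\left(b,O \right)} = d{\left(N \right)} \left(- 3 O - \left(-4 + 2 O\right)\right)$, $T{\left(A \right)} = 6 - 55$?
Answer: $266$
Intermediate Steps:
$T{\left(A \right)} = -49$ ($T{\left(A \right)} = 6 - 55 = -49$)
$M{\left(b,O \right)} = 12 - 15 O$ ($M{\left(b,O \right)} = 3 \left(- 3 O - \left(-4 + 2 O\right)\right) = 3 \left(4 - 5 O\right) = 12 - 15 O$)
$M{\left(17,m{\left(1 \right)} \right)} \left(-105\right) + T{\left(-136 \right)} = \left(12 - 15\right) \left(-105\right) - 49 = \left(-3\right) \left(-105\right) - 49 = 315 - 49 = 266$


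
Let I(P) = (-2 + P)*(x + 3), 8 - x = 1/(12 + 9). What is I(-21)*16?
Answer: -84640/21 ≈ -4030.5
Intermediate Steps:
x = 167/21 (x = 8 - 1/(12 + 9) = 8 - 1/21 = 167/21 ≈ 7.9524)
I(P) = -460/21 + 230*P/21 (I(P) = (-2 + P)*(167/21 + 3) = (-2 + P)*(230/21) = -460/21 + 230*P/21)
I(-21)*16 = (-460/21 + (230/21)*(-21))*16 = (-460/21 - 230)*16 = -5290/21*16 = -84640/21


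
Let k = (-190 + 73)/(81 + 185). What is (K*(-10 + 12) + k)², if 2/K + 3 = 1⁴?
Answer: 421201/70756 ≈ 5.9529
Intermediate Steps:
k = -117/266 ≈ -0.43985
K = -1 (K = 2/(-3 + 1⁴) = 2/(-3 + 1) = 2/(-2) = 2*(-½) = -1)
(K*(-10 + 12) + k)² = (-(-10 + 12) - 117/266)² = (-1*2 - 117/266)² = (-2 - 117/266)² = (-649/266)² = 421201/70756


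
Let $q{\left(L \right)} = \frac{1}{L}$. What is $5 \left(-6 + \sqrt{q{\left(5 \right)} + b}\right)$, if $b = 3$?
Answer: $-30 + 4 \sqrt{5} \approx -21.056$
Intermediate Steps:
$5 \left(-6 + \sqrt{q{\left(5 \right)} + b}\right) = 5 \left(-6 + \sqrt{\frac{1}{5} + 3}\right) = 5 \left(-6 + \sqrt{\frac{16}{5}}\right) = 5 \left(-6 + \frac{4 \sqrt{5}}{5}\right) = -30 + 4 \sqrt{5}$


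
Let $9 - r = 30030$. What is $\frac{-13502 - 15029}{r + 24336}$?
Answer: $\frac{28531}{5685} \approx 5.0186$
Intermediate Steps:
$r = -30021$ ($r = 9 - 30030 = -30021$)
$\frac{-13502 - 15029}{r + 24336} = \frac{-13502 - 15029}{-30021 + 24336} = - \frac{28531}{-5685} = \left(-28531\right) \left(- \frac{1}{5685}\right) = \frac{28531}{5685}$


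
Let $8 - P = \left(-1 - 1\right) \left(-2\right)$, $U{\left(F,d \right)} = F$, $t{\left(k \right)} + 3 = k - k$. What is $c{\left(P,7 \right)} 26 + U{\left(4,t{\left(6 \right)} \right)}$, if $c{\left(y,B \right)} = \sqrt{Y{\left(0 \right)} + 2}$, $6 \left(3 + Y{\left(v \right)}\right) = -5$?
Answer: $4 + \frac{13 i \sqrt{66}}{3} \approx 4.0 + 35.204 i$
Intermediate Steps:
$t{\left(k \right)} = -3$ ($t{\left(k \right)} = -3 + \left(k - k\right) = -3 + 0 = -3$)
$P = 4$ ($P = 8 - \left(-1 - 1\right) \left(-2\right) = 8 - \left(-2\right) \left(-2\right) = 8 - 4 = 4$)
$Y{\left(v \right)} = - \frac{23}{6}$ ($Y{\left(v \right)} = -3 + \frac{1}{6} \left(-5\right) = -3 - \frac{5}{6} = - \frac{23}{6}$)
$c{\left(y,B \right)} = \frac{i \sqrt{66}}{6}$ ($c{\left(y,B \right)} = \sqrt{- \frac{23}{6} + 2} = \sqrt{- \frac{11}{6}} = \frac{i \sqrt{66}}{6}$)
$c{\left(P,7 \right)} 26 + U{\left(4,t{\left(6 \right)} \right)} = \frac{i \sqrt{66}}{6} \cdot 26 + 4 = \frac{13 i \sqrt{66}}{3} + 4 = 4 + \frac{13 i \sqrt{66}}{3}$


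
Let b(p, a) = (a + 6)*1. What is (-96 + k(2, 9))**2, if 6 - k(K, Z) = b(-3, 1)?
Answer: 9409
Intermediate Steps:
b(p, a) = 6 + a (b(p, a) = (6 + a)*1 = 6 + a)
k(K, Z) = -1 (k(K, Z) = 6 - (6 + 1) = 6 - 1*7 = 6 - 7 = -1)
(-96 + k(2, 9))**2 = (-96 - 1)**2 = (-97)**2 = 9409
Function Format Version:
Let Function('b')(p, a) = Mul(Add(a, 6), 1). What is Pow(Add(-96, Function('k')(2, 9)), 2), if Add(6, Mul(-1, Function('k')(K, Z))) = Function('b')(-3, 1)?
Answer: 9409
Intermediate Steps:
Function('b')(p, a) = Add(6, a) (Function('b')(p, a) = Mul(Add(6, a), 1) = Add(6, a))
Function('k')(K, Z) = -1 (Function('k')(K, Z) = Add(6, Mul(-1, Add(6, 1))) = Add(6, Mul(-1, 7)) = Add(6, -7) = -1)
Pow(Add(-96, Function('k')(2, 9)), 2) = Pow(Add(-96, -1), 2) = Pow(-97, 2) = 9409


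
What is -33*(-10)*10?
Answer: 3300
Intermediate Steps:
-33*(-10)*10 = 330*10 = 3300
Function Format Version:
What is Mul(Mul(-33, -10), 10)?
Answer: 3300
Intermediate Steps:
Mul(Mul(-33, -10), 10) = Mul(330, 10) = 3300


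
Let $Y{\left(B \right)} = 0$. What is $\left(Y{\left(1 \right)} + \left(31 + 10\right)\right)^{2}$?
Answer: $1681$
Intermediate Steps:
$\left(Y{\left(1 \right)} + \left(31 + 10\right)\right)^{2} = \left(0 + \left(31 + 10\right)\right)^{2} = \left(0 + 41\right)^{2} = 41^{2} = 1681$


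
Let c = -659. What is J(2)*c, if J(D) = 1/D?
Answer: -659/2 ≈ -329.50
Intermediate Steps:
J(2)*c = -659/2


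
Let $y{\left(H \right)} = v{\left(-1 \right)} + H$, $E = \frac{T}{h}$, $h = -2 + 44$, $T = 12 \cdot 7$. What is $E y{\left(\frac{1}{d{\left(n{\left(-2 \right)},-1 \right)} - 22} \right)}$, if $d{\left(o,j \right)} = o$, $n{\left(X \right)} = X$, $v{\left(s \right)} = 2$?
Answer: $\frac{47}{12} \approx 3.9167$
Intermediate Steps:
$T = 84$
$h = 42$
$E = 2$ ($E = \frac{84}{42} = 84 \cdot \frac{1}{42} = 2$)
$y{\left(H \right)} = 2 + H$
$E y{\left(\frac{1}{d{\left(n{\left(-2 \right)},-1 \right)} - 22} \right)} = 2 \left(2 + \frac{1}{-2 - 22}\right) = 2 \left(2 + \frac{1}{-24}\right) = 2 \left(2 - \frac{1}{24}\right) = 2 \cdot \frac{47}{24} = \frac{47}{12}$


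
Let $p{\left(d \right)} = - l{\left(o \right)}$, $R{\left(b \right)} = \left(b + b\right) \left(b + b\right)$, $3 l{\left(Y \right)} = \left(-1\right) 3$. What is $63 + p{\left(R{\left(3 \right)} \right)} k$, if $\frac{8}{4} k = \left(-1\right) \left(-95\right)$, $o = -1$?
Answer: $\frac{221}{2} \approx 110.5$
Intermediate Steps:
$l{\left(Y \right)} = -1$ ($l{\left(Y \right)} = \frac{\left(-1\right) 3}{3} = \frac{1}{3} \left(-3\right) = -1$)
$R{\left(b \right)} = 4 b^{2}$ ($R{\left(b \right)} = 2 b 2 b = 4 b^{2}$)
$k = \frac{95}{2}$ ($k = \frac{\left(-1\right) \left(-95\right)}{2} = \frac{1}{2} \cdot 95 = \frac{95}{2} \approx 47.5$)
$p{\left(d \right)} = 1$ ($p{\left(d \right)} = \left(-1\right) \left(-1\right) = 1$)
$63 + p{\left(R{\left(3 \right)} \right)} k = 63 + 1 \cdot \frac{95}{2} = 63 + \frac{95}{2} = \frac{221}{2}$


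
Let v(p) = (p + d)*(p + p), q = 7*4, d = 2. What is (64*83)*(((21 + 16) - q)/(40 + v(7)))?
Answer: 288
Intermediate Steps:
q = 28
v(p) = 2*p*(2 + p) (v(p) = (p + 2)*(p + p) = (2 + p)*(2*p) = 2*p*(2 + p))
(64*83)*(((21 + 16) - q)/(40 + v(7))) = (64*83)*(((21 + 16) - 1*28)/(40 + 2*7*(2 + 7))) = 5312*((37 - 28)/(40 + 2*7*9)) = 5312*(9/(40 + 126)) = 5312*(9/166) = 288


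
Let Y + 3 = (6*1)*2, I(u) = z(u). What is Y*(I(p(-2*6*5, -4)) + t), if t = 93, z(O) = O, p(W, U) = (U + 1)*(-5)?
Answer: 972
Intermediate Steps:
p(W, U) = -5 - 5*U (p(W, U) = (1 + U)*(-5) = -5 - 5*U)
I(u) = u
Y = 9 (Y = -3 + (6*1)*2 = -3 + 6*2 = -3 + 12 = 9)
Y*(I(p(-2*6*5, -4)) + t) = 9*((-5 - 5*(-4)) + 93) = 9*((-5 + 20) + 93) = 9*(15 + 93) = 9*108 = 972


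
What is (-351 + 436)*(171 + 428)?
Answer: 50915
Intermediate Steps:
(-351 + 436)*(171 + 428) = 85*599 = 50915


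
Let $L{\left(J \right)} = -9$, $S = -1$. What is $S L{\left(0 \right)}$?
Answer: $9$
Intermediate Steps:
$S L{\left(0 \right)} = \left(-1\right) \left(-9\right) = 9$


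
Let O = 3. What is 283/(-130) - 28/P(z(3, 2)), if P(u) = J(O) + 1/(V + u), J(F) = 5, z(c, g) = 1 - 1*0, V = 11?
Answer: -60943/7930 ≈ -7.6851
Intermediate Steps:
z(c, g) = 1 (z(c, g) = 1 + 0 = 1)
P(u) = 5 + 1/(11 + u)
283/(-130) - 28/P(z(3, 2)) = 283/(-130) - 28*(11 + 1)/(56 + 5*1) = 283*(-1/130) - 28*12/(56 + 5) = -283/130 - 28/((1/12)*61) = -283/130 - 28/61/12 = -283/130 - 28*12/61 = -283/130 - 336/61 = -60943/7930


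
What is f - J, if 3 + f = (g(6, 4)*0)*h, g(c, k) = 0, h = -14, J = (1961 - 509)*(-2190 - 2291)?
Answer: 6506409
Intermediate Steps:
J = -6506412 (J = 1452*(-4481) = -6506412)
f = -3 (f = -3 + (0*0)*(-14) = -3 + 0*(-14) = -3 + 0 = -3)
f - J = -3 - 1*(-6506412) = -3 + 6506412 = 6506409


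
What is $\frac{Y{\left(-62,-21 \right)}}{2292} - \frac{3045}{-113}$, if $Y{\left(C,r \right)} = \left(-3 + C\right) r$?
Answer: $\frac{2377795}{86332} \approx 27.542$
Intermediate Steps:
$Y{\left(C,r \right)} = r \left(-3 + C\right)$
$\frac{Y{\left(-62,-21 \right)}}{2292} - \frac{3045}{-113} = \frac{\left(-21\right) \left(-3 - 62\right)}{2292} - \frac{3045}{-113} = \left(-21\right) \left(-65\right) \frac{1}{2292} - - \frac{3045}{113} = 1365 \cdot \frac{1}{2292} + \frac{3045}{113} = \frac{455}{764} + \frac{3045}{113} = \frac{2377795}{86332}$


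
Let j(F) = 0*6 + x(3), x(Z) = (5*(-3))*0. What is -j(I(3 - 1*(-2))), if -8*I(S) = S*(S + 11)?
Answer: 0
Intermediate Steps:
x(Z) = 0 (x(Z) = -15*0 = 0)
I(S) = -S*(11 + S)/8 (I(S) = -S*(S + 11)/8 = -S*(11 + S)/8)
j(F) = 0 (j(F) = 0*6 + 0 = 0 + 0 = 0)
-j(I(3 - 1*(-2))) = -1*0 = 0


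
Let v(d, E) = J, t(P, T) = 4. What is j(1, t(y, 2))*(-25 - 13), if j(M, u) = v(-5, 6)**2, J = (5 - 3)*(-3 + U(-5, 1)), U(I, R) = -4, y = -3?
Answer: -7448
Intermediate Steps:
J = -14 (J = (5 - 3)*(-3 - 4) = 2*(-7) = -14)
v(d, E) = -14
j(M, u) = 196 (j(M, u) = (-14)**2 = 196)
j(1, t(y, 2))*(-25 - 13) = 196*(-25 - 13) = 196*(-38) = -7448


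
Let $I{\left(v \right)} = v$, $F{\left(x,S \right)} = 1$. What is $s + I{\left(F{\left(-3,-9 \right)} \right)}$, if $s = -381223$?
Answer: $-381222$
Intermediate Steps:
$s + I{\left(F{\left(-3,-9 \right)} \right)} = -381223 + 1 = -381222$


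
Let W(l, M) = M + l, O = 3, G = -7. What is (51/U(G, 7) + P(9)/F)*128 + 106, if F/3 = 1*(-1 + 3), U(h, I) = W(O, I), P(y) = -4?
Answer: 10102/15 ≈ 673.47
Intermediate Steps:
U(h, I) = 3 + I (U(h, I) = I + 3 = 3 + I)
F = 6 (F = 3*(1*(-1 + 3)) = 3*(1*2) = 3*2 = 6)
(51/U(G, 7) + P(9)/F)*128 + 106 = (51/(3 + 7) - 4/6)*128 + 106 = (51/10 - 4*⅙)*128 + 106 = (51*(⅒) - ⅔)*128 + 106 = (51/10 - ⅔)*128 + 106 = (133/30)*128 + 106 = 8512/15 + 106 = 10102/15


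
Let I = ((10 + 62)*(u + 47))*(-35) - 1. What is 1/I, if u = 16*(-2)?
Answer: -1/37801 ≈ -2.6454e-5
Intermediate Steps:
u = -32
I = -37801 (I = ((10 + 62)*(-32 + 47))*(-35) - 1 = (72*15)*(-35) - 1 = 1080*(-35) - 1 = -37800 - 1 = -37801)
1/I = 1/(-37801) = -1/37801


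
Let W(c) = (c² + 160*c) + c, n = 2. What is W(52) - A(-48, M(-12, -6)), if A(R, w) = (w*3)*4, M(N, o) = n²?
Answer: 11028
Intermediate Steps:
M(N, o) = 4 (M(N, o) = 2² = 4)
W(c) = c² + 161*c
A(R, w) = 12*w (A(R, w) = (3*w)*4 = 12*w)
W(52) - A(-48, M(-12, -6)) = 52*(161 + 52) - 12*4 = 52*213 - 1*48 = 11076 - 48 = 11028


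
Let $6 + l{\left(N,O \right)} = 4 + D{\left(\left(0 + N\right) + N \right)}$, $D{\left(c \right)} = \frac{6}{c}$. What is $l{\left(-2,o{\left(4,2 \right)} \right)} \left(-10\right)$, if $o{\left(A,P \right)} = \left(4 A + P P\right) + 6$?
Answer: $35$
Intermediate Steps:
$o{\left(A,P \right)} = 6 + P^{2} + 4 A$ ($o{\left(A,P \right)} = \left(4 A + P^{2}\right) + 6 = \left(P^{2} + 4 A\right) + 6 = 6 + P^{2} + 4 A$)
$l{\left(N,O \right)} = -2 + \frac{3}{N}$ ($l{\left(N,O \right)} = -6 + \left(4 + \frac{6}{\left(0 + N\right) + N}\right) = -6 + \left(4 + \frac{6}{N + N}\right) = -6 + \left(4 + \frac{6}{2 N}\right) = -6 + \left(4 + 6 \frac{1}{2 N}\right) = -6 + \left(4 + \frac{3}{N}\right) = -2 + \frac{3}{N}$)
$l{\left(-2,o{\left(4,2 \right)} \right)} \left(-10\right) = \left(-2 + \frac{3}{-2}\right) \left(-10\right) = \left(-2 + 3 \left(- \frac{1}{2}\right)\right) \left(-10\right) = \left(-2 - \frac{3}{2}\right) \left(-10\right) = \left(- \frac{7}{2}\right) \left(-10\right) = 35$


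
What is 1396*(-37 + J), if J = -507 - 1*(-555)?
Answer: 15356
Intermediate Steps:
J = 48 (J = -507 + 555 = 48)
1396*(-37 + J) = 1396*(-37 + 48) = 1396*11 = 15356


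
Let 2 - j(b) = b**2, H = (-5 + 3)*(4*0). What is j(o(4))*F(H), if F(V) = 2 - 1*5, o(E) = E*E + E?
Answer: 1194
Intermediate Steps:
o(E) = E + E**2 (o(E) = E**2 + E = E + E**2)
H = 0 (H = -2*0 = 0)
F(V) = -3 (F(V) = 2 - 5 = -3)
j(b) = 2 - b**2
j(o(4))*F(H) = (2 - (4*(1 + 4))**2)*(-3) = (2 - (4*5)**2)*(-3) = (2 - 1*20**2)*(-3) = (2 - 1*400)*(-3) = (2 - 400)*(-3) = -398*(-3) = 1194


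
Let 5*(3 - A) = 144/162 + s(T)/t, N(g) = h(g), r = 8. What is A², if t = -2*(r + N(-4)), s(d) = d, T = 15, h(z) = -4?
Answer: 1324801/129600 ≈ 10.222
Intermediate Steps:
N(g) = -4
t = -8 (t = -2*(8 - 4) = -2*4 = -8)
A = 1151/360 (A = 3 - (144/162 + 15/(-8))/5 = 3 - (144*(1/162) + 15*(-⅛))/5 = 3 - (8/9 - 15/8)/5 = 3 - ⅕*(-71/72) = 3 + 71/360 = 1151/360 ≈ 3.1972)
A² = (1151/360)² = 1324801/129600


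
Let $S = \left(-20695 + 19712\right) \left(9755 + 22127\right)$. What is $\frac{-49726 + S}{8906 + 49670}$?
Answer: $- \frac{7847433}{14644} \approx -535.88$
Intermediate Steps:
$S = -31340006$ ($S = \left(-983\right) 31882 = -31340006$)
$\frac{-49726 + S}{8906 + 49670} = \frac{-49726 - 31340006}{8906 + 49670} = - \frac{31389732}{58576} = \left(-31389732\right) \frac{1}{58576} = - \frac{7847433}{14644}$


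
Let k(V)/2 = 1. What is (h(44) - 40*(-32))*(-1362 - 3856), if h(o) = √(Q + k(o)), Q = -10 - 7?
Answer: -6679040 - 5218*I*√15 ≈ -6.679e+6 - 20209.0*I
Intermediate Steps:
k(V) = 2 (k(V) = 2*1 = 2)
Q = -17
h(o) = I*√15 (h(o) = √(-17 + 2) = √(-15) = I*√15)
(h(44) - 40*(-32))*(-1362 - 3856) = (I*√15 - 40*(-32))*(-1362 - 3856) = (I*√15 + 1280)*(-5218) = (1280 + I*√15)*(-5218) = -6679040 - 5218*I*√15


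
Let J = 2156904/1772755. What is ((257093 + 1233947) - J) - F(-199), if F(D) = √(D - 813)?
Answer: 2643246458296/1772755 - 2*I*√253 ≈ 1.491e+6 - 31.812*I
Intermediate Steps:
F(D) = √(-813 + D)
J = 2156904/1772755 (J = 2156904*(1/1772755) = 2156904/1772755 ≈ 1.2167)
((257093 + 1233947) - J) - F(-199) = ((257093 + 1233947) - 1*2156904/1772755) - √(-813 - 199) = (1491040 - 2156904/1772755) - √(-1012) = 2643246458296/1772755 - 2*I*√253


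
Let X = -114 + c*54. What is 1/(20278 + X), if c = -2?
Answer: 1/20056 ≈ 4.9860e-5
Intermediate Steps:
X = -222 (X = -114 - 2*54 = -114 - 108 = -222)
1/(20278 + X) = 1/(20278 - 222) = 1/20056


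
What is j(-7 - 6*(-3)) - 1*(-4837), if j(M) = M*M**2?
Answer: 6168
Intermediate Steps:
j(M) = M**3
j(-7 - 6*(-3)) - 1*(-4837) = (-7 - 6*(-3))**3 - 1*(-4837) = (-7 + 18)**3 + 4837 = 11**3 + 4837 = 1331 + 4837 = 6168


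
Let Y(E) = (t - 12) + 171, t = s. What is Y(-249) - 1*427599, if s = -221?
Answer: -427661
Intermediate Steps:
t = -221
Y(E) = -62 (Y(E) = (-221 - 12) + 171 = -233 + 171 = -62)
Y(-249) - 1*427599 = -62 - 1*427599 = -62 - 427599 = -427661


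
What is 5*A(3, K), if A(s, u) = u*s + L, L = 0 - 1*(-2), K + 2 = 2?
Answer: 10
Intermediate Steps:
K = 0 (K = -2 + 2 = 0)
L = 2 (L = 0 + 2 = 2)
A(s, u) = 2 + s*u (A(s, u) = u*s + 2 = s*u + 2 = 2 + s*u)
5*A(3, K) = 5*(2 + 3*0) = 5*(2 + 0) = 5*2 = 10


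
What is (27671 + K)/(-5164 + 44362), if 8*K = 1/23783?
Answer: 1754931715/2485989424 ≈ 0.70593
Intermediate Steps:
K = 1/190264 (K = (⅛)/23783 = (⅛)*(1/23783) = 1/190264 ≈ 5.2559e-6)
(27671 + K)/(-5164 + 44362) = (27671 + 1/190264)/(-5164 + 44362) = (5264795145/190264)/39198 = (5264795145/190264)*(1/39198) = 1754931715/2485989424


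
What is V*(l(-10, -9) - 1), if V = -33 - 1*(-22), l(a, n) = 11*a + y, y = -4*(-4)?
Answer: 1045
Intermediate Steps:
y = 16
l(a, n) = 16 + 11*a (l(a, n) = 11*a + 16 = 16 + 11*a)
V = -11 (V = -33 + 22 = -11)
V*(l(-10, -9) - 1) = -11*((16 + 11*(-10)) - 1) = -11*((16 - 110) - 1) = -11*(-94 - 1) = -11*(-95) = 1045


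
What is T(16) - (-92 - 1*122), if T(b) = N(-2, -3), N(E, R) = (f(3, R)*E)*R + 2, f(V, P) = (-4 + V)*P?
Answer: 234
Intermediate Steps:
f(V, P) = P*(-4 + V)
N(E, R) = 2 - E*R**2 (N(E, R) = ((R*(-4 + 3))*E)*R + 2 = ((R*(-1))*E)*R + 2 = ((-R)*E)*R + 2 = (-E*R)*R + 2 = -E*R**2 + 2 = 2 - E*R**2)
T(b) = 20 (T(b) = 2 - 1*(-2)*(-3)**2 = 2 - 1*(-2)*9 = 2 + 18 = 20)
T(16) - (-92 - 1*122) = 20 - (-92 - 1*122) = 20 - (-92 - 122) = 20 - 1*(-214) = 20 + 214 = 234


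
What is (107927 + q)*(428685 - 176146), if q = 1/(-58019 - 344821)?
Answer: 10979717066641981/402840 ≈ 2.7256e+10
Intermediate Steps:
q = -1/402840 (q = 1/(-402840) = -1/402840 ≈ -2.4824e-6)
(107927 + q)*(428685 - 176146) = (107927 - 1/402840)*(428685 - 176146) = (43477312679/402840)*252539 = 10979717066641981/402840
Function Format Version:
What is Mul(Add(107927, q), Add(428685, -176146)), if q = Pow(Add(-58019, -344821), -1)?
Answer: Rational(10979717066641981, 402840) ≈ 2.7256e+10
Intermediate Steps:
q = Rational(-1, 402840) (q = Pow(-402840, -1) = Rational(-1, 402840) ≈ -2.4824e-6)
Mul(Add(107927, q), Add(428685, -176146)) = Mul(Add(107927, Rational(-1, 402840)), Add(428685, -176146)) = Mul(Rational(43477312679, 402840), 252539) = Rational(10979717066641981, 402840)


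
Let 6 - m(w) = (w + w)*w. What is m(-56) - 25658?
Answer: -31924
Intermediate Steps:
m(w) = 6 - 2*w**2 (m(w) = 6 - (w + w)*w = 6 - 2*w*w = 6 - 2*w**2)
m(-56) - 25658 = (6 - 2*(-56)**2) - 25658 = (6 - 2*3136) - 25658 = (6 - 6272) - 25658 = -6266 - 25658 = -31924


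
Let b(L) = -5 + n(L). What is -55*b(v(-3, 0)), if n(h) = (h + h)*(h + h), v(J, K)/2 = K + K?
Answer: 275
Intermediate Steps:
v(J, K) = 4*K (v(J, K) = 2*(K + K) = 2*(2*K) = 4*K)
n(h) = 4*h**2 (n(h) = (2*h)*(2*h) = 4*h**2)
b(L) = -5 + 4*L**2
-55*b(v(-3, 0)) = -55*(-5 + 4*(4*0)**2) = -55*(-5 + 4*0**2) = -55*(-5 + 4*0) = -55*(-5 + 0) = -55*(-5) = 275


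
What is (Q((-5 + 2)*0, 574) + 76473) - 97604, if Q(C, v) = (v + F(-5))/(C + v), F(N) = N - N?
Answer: -21130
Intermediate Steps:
F(N) = 0
Q(C, v) = v/(C + v) (Q(C, v) = (v + 0)/(C + v) = v/(C + v))
(Q((-5 + 2)*0, 574) + 76473) - 97604 = (574/((-5 + 2)*0 + 574) + 76473) - 97604 = (574/(-3*0 + 574) + 76473) - 97604 = (574/(0 + 574) + 76473) - 97604 = (574/574 + 76473) - 97604 = (574*(1/574) + 76473) - 97604 = (1 + 76473) - 97604 = 76474 - 97604 = -21130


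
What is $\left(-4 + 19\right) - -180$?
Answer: $195$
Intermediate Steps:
$\left(-4 + 19\right) - -180 = 15 + 180 = 195$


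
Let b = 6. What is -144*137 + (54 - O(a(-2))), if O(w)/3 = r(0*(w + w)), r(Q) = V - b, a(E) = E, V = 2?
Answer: -19662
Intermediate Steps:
r(Q) = -4 (r(Q) = 2 - 1*6 = 2 - 6 = -4)
O(w) = -12 (O(w) = 3*(-4) = -12)
-144*137 + (54 - O(a(-2))) = -144*137 + (54 - 1*(-12)) = -19728 + (54 + 12) = -19728 + 66 = -19662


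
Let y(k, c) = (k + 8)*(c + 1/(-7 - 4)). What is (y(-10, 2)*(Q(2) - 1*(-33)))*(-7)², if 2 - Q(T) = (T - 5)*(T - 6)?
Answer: -47334/11 ≈ -4303.1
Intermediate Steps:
y(k, c) = (8 + k)*(-1/11 + c) (y(k, c) = (8 + k)*(c + 1/(-11)) = (8 + k)*(c - 1/11) = (8 + k)*(-1/11 + c))
Q(T) = 2 - (-6 + T)*(-5 + T) (Q(T) = 2 - (T - 5)*(T - 6) = 2 - (-5 + T)*(-6 + T) = 2 - (-6 + T)*(-5 + T))
(y(-10, 2)*(Q(2) - 1*(-33)))*(-7)² = ((-8/11 + 8*2 - 1/11*(-10) + 2*(-10))*((-28 - 1*2² + 11*2) - 1*(-33)))*(-7)² = ((-8/11 + 16 + 10/11 - 20)*((-28 - 1*4 + 22) + 33))*49 = -42*((-28 - 4 + 22) + 33)/11*49 = -42*(-10 + 33)/11*49 = -42/11*23*49 = -966/11*49 = -47334/11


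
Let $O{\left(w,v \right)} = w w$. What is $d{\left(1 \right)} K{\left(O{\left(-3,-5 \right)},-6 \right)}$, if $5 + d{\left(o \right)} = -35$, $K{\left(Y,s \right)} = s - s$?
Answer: $0$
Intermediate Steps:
$O{\left(w,v \right)} = w^{2}$
$K{\left(Y,s \right)} = 0$
$d{\left(o \right)} = -40$ ($d{\left(o \right)} = -5 - 35 = -40$)
$d{\left(1 \right)} K{\left(O{\left(-3,-5 \right)},-6 \right)} = \left(-40\right) 0 = 0$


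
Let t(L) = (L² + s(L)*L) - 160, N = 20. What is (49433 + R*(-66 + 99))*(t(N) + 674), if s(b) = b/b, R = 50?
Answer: 47711522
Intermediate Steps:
s(b) = 1
t(L) = -160 + L + L² (t(L) = (L² + 1*L) - 160 = (L² + L) - 160 = (L + L²) - 160 = -160 + L + L²)
(49433 + R*(-66 + 99))*(t(N) + 674) = (49433 + 50*(-66 + 99))*((-160 + 20 + 20²) + 674) = (49433 + 50*33)*((-160 + 20 + 400) + 674) = (49433 + 1650)*(260 + 674) = 51083*934 = 47711522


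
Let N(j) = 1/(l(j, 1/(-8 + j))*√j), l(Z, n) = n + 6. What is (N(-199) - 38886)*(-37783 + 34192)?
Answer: 139639626 + 743337*I*√199/246959 ≈ 1.3964e+8 + 42.461*I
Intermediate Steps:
l(Z, n) = 6 + n
N(j) = 1/(√j*(6 + 1/(-8 + j))) (N(j) = 1/((6 + 1/(-8 + j))*√j) = 1/(√j*(6 + 1/(-8 + j))))
(N(-199) - 38886)*(-37783 + 34192) = ((-8 - 199)/(√(-199)*(-47 + 6*(-199))) - 38886)*(-37783 + 34192) = (-I*√199/199*(-207)/(-47 - 1194) - 38886)*(-3591) = (-I*√199/199*(-207)/(-1241) - 38886)*(-3591) = (-I*√199/199*(-1/1241)*(-207) - 38886)*(-3591) = (-207*I*√199/246959 - 38886)*(-3591) = (-38886 - 207*I*√199/246959)*(-3591) = 139639626 + 743337*I*√199/246959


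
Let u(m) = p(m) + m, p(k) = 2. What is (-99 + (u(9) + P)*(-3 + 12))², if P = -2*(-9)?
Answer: 26244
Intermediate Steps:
P = 18
u(m) = 2 + m
(-99 + (u(9) + P)*(-3 + 12))² = (-99 + ((2 + 9) + 18)*(-3 + 12))² = (-99 + (11 + 18)*9)² = (-99 + 29*9)² = (-99 + 261)² = 162² = 26244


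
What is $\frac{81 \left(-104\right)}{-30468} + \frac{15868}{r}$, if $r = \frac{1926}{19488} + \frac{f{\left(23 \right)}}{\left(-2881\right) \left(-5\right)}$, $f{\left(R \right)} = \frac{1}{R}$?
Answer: $\frac{43355356310699066}{270036266657} \approx 1.6055 \cdot 10^{5}$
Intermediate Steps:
$r = \frac{106355363}{1076111120}$ ($r = \frac{1926}{19488} + \frac{1}{23 \left(\left(-2881\right) \left(-5\right)\right)} = 1926 \cdot \frac{1}{19488} + \frac{1}{23 \cdot 14405} = \frac{321}{3248} + \frac{1}{23} \cdot \frac{1}{14405} = \frac{321}{3248} + \frac{1}{331315} = \frac{106355363}{1076111120} \approx 0.098833$)
$\frac{81 \left(-104\right)}{-30468} + \frac{15868}{r} = \frac{81 \left(-104\right)}{-30468} + \frac{15868}{\frac{106355363}{1076111120}} = \left(-8424\right) \left(- \frac{1}{30468}\right) + 15868 \cdot \frac{1076111120}{106355363} = \frac{702}{2539} + \frac{17075731252160}{106355363} = \frac{43355356310699066}{270036266657}$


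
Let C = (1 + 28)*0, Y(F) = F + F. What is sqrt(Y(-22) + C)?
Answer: 2*I*sqrt(11) ≈ 6.6332*I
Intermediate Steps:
Y(F) = 2*F
C = 0 (C = 29*0 = 0)
sqrt(Y(-22) + C) = sqrt(2*(-22) + 0) = sqrt(-44 + 0) = sqrt(-44) = 2*I*sqrt(11)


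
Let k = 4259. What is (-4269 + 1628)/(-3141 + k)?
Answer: -2641/1118 ≈ -2.3623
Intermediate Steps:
(-4269 + 1628)/(-3141 + k) = (-4269 + 1628)/(-3141 + 4259) = -2641/1118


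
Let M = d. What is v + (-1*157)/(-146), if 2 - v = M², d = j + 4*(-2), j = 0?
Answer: -8895/146 ≈ -60.925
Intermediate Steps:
d = -8 (d = 0 + 4*(-2) = 0 - 8 = -8)
M = -8
v = -62 (v = 2 - 1*(-8)² = 2 - 1*64 = 2 - 64 = -62)
v + (-1*157)/(-146) = -62 + (-1*157)/(-146) = -62 - 1/146*(-157) = -62 + 157/146 = -8895/146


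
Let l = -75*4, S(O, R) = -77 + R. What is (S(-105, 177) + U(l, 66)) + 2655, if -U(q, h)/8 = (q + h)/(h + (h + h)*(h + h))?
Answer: 8031137/2915 ≈ 2755.1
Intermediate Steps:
l = -300
U(q, h) = -8*(h + q)/(h + 4*h**2) (U(q, h) = -8*(q + h)/(h + (h + h)*(h + h)) = -8*(h + q)/(h + (2*h)*(2*h)) = -8*(h + q)/(h + 4*h**2))
(S(-105, 177) + U(l, 66)) + 2655 = ((-77 + 177) + 8*(-1*66 - 1*(-300))/(66*(1 + 4*66))) + 2655 = (100 + 8*(1/66)*(-66 + 300)/(1 + 264)) + 2655 = (100 + 8*(1/66)*234/265) + 2655 = (100 + 8*(1/66)*(1/265)*234) + 2655 = (100 + 312/2915) + 2655 = 291812/2915 + 2655 = 8031137/2915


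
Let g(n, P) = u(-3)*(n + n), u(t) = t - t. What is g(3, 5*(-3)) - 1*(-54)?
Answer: 54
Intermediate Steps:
u(t) = 0
g(n, P) = 0 (g(n, P) = 0*(n + n) = 0*(2*n) = 0)
g(3, 5*(-3)) - 1*(-54) = 0 - 1*(-54) = 0 + 54 = 54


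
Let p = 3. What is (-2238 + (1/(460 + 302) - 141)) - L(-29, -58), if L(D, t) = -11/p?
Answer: -1810003/762 ≈ -2375.3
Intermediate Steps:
L(D, t) = -11/3
(-2238 + (1/(460 + 302) - 141)) - L(-29, -58) = (-2238 + (1/(460 + 302) - 141)) - 1*(-11/3) = (-2238 + (1/762 - 141)) + 11/3 = (-2238 - 107441/762) + 11/3 = -1812797/762 + 11/3 = -1810003/762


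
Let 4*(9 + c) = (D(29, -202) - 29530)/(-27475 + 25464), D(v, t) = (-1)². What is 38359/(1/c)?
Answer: -1644335253/8044 ≈ -2.0442e+5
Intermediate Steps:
D(v, t) = 1
c = -42867/8044 (c = -9 + ((1 - 29530)/(-27475 + 25464))/4 = -9 + (-29529/(-2011))/4 = -9 + (-29529*(-1/2011))/4 = -9 + (¼)*(29529/2011) = -9 + 29529/8044 = -42867/8044 ≈ -5.3291)
38359/(1/c) = 38359/(1/(-42867/8044)) = 38359/(-8044/42867) = 38359*(-42867/8044) = -1644335253/8044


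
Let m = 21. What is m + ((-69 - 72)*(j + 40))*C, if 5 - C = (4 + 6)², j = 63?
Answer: 1379706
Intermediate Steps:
C = -95 (C = 5 - (4 + 6)² = 5 - 1*10² = 5 - 1*100 = 5 - 100 = -95)
m + ((-69 - 72)*(j + 40))*C = 21 + ((-69 - 72)*(63 + 40))*(-95) = 21 - 141*103*(-95) = 21 - 14523*(-95) = 21 + 1379685 = 1379706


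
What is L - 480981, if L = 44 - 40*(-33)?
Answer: -479617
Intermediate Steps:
L = 1364 (L = 44 + 1320 = 1364)
L - 480981 = 1364 - 480981 = -479617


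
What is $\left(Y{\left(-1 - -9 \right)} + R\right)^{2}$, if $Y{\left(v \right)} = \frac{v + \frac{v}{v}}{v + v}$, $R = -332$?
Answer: $\frac{28121809}{256} \approx 1.0985 \cdot 10^{5}$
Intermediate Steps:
$Y{\left(v \right)} = \frac{1 + v}{2 v}$ ($Y{\left(v \right)} = \frac{v + 1}{2 v} = \left(1 + v\right) \frac{1}{2 v} = \frac{1 + v}{2 v}$)
$\left(Y{\left(-1 - -9 \right)} + R\right)^{2} = \left(\frac{1 - -8}{2 \left(-1 - -9\right)} - 332\right)^{2} = \left(\frac{1 + \left(-1 + 9\right)}{2 \left(-1 + 9\right)} - 332\right)^{2} = \left(\frac{1 + 8}{2 \cdot 8} - 332\right)^{2} = \left(\frac{1}{2} \cdot \frac{1}{8} \cdot 9 - 332\right)^{2} = \left(\frac{9}{16} - 332\right)^{2} = \left(- \frac{5303}{16}\right)^{2} = \frac{28121809}{256}$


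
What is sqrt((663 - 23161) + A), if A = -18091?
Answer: I*sqrt(40589) ≈ 201.47*I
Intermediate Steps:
sqrt((663 - 23161) + A) = sqrt((663 - 23161) - 18091) = sqrt(-22498 - 18091) = sqrt(-40589) = I*sqrt(40589)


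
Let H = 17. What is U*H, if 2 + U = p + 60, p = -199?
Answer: -2397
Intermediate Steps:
U = -141 (U = -2 + (-199 + 60) = -2 - 139 = -141)
U*H = -141*17 = -2397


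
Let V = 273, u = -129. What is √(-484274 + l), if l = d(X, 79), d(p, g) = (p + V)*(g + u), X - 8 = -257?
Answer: I*√485474 ≈ 696.76*I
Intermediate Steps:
X = -249 (X = 8 - 257 = -249)
d(p, g) = (-129 + g)*(273 + p) (d(p, g) = (p + 273)*(g - 129) = (273 + p)*(-129 + g) = (-129 + g)*(273 + p))
l = -1200 (l = -35217 - 129*(-249) + 273*79 + 79*(-249) = -35217 + 32121 + 21567 - 19671 = -1200)
√(-484274 + l) = √(-484274 - 1200) = √(-485474) = I*√485474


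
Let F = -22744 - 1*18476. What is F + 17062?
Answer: -24158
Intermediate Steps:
F = -41220 (F = -22744 - 18476 = -41220)
F + 17062 = -41220 + 17062 = -24158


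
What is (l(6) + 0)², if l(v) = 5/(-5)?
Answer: 1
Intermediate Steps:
l(v) = -1 (l(v) = 5*(-⅕) = -1)
(l(6) + 0)² = (-1 + 0)² = (-1)² = 1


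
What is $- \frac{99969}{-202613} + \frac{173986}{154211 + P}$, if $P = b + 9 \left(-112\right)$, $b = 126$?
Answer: $\frac{50579972219}{31066448677} \approx 1.6281$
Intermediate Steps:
$P = -882$ ($P = 126 + 9 \left(-112\right) = 126 - 1008 = -882$)
$- \frac{99969}{-202613} + \frac{173986}{154211 + P} = - \frac{99969}{-202613} + \frac{173986}{154211 - 882} = \left(-99969\right) \left(- \frac{1}{202613}\right) + \frac{173986}{153329} = \frac{99969}{202613} + 173986 \cdot \frac{1}{153329} = \frac{99969}{202613} + \frac{173986}{153329} = \frac{50579972219}{31066448677}$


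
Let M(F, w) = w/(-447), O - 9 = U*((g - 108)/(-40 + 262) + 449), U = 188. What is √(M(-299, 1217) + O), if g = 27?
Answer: 2*√5768221870689/16539 ≈ 290.43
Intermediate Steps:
O = 3121039/37 (O = 9 + 188*((27 - 108)/(-40 + 262) + 449) = 9 + 188*(-81/222 + 449) = 9 + 188*(-81*1/222 + 449) = 9 + 188*(-27/74 + 449) = 9 + 188*(33199/74) = 9 + 3120706/37 = 3121039/37 ≈ 84352.)
M(F, w) = -w/447 (M(F, w) = w*(-1/447) = -w/447)
√(M(-299, 1217) + O) = √(-1/447*1217 + 3121039/37) = √(-1217/447 + 3121039/37) = √(1395059404/16539) = 2*√5768221870689/16539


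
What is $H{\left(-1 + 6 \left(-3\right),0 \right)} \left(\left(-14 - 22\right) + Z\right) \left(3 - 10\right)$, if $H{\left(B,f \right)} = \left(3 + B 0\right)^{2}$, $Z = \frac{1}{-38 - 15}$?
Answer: $\frac{120267}{53} \approx 2269.2$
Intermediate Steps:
$Z = - \frac{1}{53}$ ($Z = \frac{1}{-53} = - \frac{1}{53} \approx -0.018868$)
$H{\left(B,f \right)} = 9$ ($H{\left(B,f \right)} = \left(3 + 0\right)^{2} = 3^{2} = 9$)
$H{\left(-1 + 6 \left(-3\right),0 \right)} \left(\left(-14 - 22\right) + Z\right) \left(3 - 10\right) = 9 \left(\left(-14 - 22\right) - \frac{1}{53}\right) \left(3 - 10\right) = 9 \left(\left(-14 - 22\right) - \frac{1}{53}\right) \left(-7\right) = 9 \left(-36 - \frac{1}{53}\right) \left(-7\right) = 9 \left(\left(- \frac{1909}{53}\right) \left(-7\right)\right) = 9 \cdot \frac{13363}{53} = \frac{120267}{53}$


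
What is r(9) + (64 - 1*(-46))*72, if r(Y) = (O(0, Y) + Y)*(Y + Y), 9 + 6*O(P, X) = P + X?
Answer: 8082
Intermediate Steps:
O(P, X) = -3/2 + P/6 + X/6 (O(P, X) = -3/2 + (P + X)/6 = -3/2 + (P/6 + X/6) = -3/2 + P/6 + X/6)
r(Y) = 2*Y*(-3/2 + 7*Y/6) (r(Y) = ((-3/2 + (1/6)*0 + Y/6) + Y)*(Y + Y) = ((-3/2 + 0 + Y/6) + Y)*(2*Y) = ((-3/2 + Y/6) + Y)*(2*Y) = (-3/2 + 7*Y/6)*(2*Y) = 2*Y*(-3/2 + 7*Y/6))
r(9) + (64 - 1*(-46))*72 = (1/3)*9*(-9 + 7*9) + (64 - 1*(-46))*72 = (1/3)*9*(-9 + 63) + (64 + 46)*72 = (1/3)*9*54 + 110*72 = 162 + 7920 = 8082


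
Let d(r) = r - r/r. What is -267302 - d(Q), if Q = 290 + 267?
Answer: -267858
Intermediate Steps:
Q = 557
d(r) = -1 + r (d(r) = r - 1*1 = r - 1 = -1 + r)
-267302 - d(Q) = -267302 - (-1 + 557) = -267302 - 1*556 = -267302 - 556 = -267858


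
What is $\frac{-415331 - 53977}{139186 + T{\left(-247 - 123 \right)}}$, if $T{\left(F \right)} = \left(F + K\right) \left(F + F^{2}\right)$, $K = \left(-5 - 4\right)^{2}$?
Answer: $\frac{777}{65096} \approx 0.011936$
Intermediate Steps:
$K = 81$ ($K = \left(-9\right)^{2} = 81$)
$T{\left(F \right)} = \left(81 + F\right) \left(F + F^{2}\right)$ ($T{\left(F \right)} = \left(F + 81\right) \left(F + F^{2}\right) = \left(81 + F\right) \left(F + F^{2}\right)$)
$\frac{-415331 - 53977}{139186 + T{\left(-247 - 123 \right)}} = \frac{-415331 - 53977}{139186 + \left(-247 - 123\right) \left(81 + \left(-247 - 123\right)^{2} + 82 \left(-247 - 123\right)\right)} = - \frac{469308}{139186 - 370 \left(81 + \left(-370\right)^{2} + 82 \left(-370\right)\right)} = - \frac{469308}{139186 - 370 \left(81 + 136900 - 30340\right)} = - \frac{469308}{139186 - 39457170} = - \frac{469308}{-39317984} = \left(-469308\right) \left(- \frac{1}{39317984}\right) = \frac{777}{65096}$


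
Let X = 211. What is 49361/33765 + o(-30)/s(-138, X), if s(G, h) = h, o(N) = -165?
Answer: 4843946/7124415 ≈ 0.67991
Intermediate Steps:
49361/33765 + o(-30)/s(-138, X) = 49361/33765 - 165/211 = 4843946/7124415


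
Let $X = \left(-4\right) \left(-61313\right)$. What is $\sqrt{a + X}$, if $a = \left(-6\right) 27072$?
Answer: $2 \sqrt{20705} \approx 287.78$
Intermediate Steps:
$a = -162432$
$X = 245252$
$\sqrt{a + X} = \sqrt{-162432 + 245252} = \sqrt{82820} = 2 \sqrt{20705}$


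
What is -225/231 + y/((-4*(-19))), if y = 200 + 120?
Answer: 4735/1463 ≈ 3.2365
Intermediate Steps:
y = 320
-225/231 + y/((-4*(-19))) = -225/231 + 320/((-4*(-19))) = -225*1/231 + 320/76 = -75/77 + 320*(1/76) = -75/77 + 80/19 = 4735/1463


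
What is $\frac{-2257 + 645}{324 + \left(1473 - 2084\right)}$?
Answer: $\frac{1612}{287} \approx 5.6167$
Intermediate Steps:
$\frac{-2257 + 645}{324 + \left(1473 - 2084\right)} = - \frac{1612}{324 + \left(1473 - 2084\right)} = - \frac{1612}{324 - 611} = - \frac{1612}{-287} = \left(-1612\right) \left(- \frac{1}{287}\right) = \frac{1612}{287}$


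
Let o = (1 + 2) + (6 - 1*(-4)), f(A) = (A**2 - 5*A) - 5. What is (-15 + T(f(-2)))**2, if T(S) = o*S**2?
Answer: 1077444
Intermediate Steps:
f(A) = -5 + A**2 - 5*A
o = 13 (o = 3 + (6 + 4) = 3 + 10 = 13)
T(S) = 13*S**2
(-15 + T(f(-2)))**2 = (-15 + 13*(-5 + (-2)**2 - 5*(-2))**2)**2 = (-15 + 13*(-5 + 4 + 10)**2)**2 = (-15 + 13*9**2)**2 = (-15 + 13*81)**2 = (-15 + 1053)**2 = 1038**2 = 1077444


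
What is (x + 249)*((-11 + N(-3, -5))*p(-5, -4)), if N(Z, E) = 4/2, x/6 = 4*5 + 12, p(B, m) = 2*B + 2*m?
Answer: 71442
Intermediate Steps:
x = 192 (x = 6*(4*5 + 12) = 6*(20 + 12) = 6*32 = 192)
N(Z, E) = 2 (N(Z, E) = 4*(½) = 2)
(x + 249)*((-11 + N(-3, -5))*p(-5, -4)) = (192 + 249)*((-11 + 2)*(2*(-5) + 2*(-4))) = 441*(-9*(-10 - 8)) = 441*(-9*(-18)) = 441*162 = 71442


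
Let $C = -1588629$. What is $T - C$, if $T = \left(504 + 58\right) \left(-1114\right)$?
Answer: $962561$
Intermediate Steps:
$T = -626068$ ($T = 562 \left(-1114\right) = -626068$)
$T - C = -626068 - -1588629 = -626068 + 1588629 = 962561$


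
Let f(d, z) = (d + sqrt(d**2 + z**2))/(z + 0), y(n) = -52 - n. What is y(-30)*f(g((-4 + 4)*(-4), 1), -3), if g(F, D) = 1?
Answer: 22/3 + 22*sqrt(10)/3 ≈ 30.523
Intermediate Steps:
f(d, z) = (d + sqrt(d**2 + z**2))/z
y(-30)*f(g((-4 + 4)*(-4), 1), -3) = (-52 - 1*(-30))*((1 + sqrt(1**2 + (-3)**2))/(-3)) = (-52 + 30)*(-(1 + sqrt(1 + 9))/3) = -(-22)*(1 + sqrt(10))/3 = -22*(-1/3 - sqrt(10)/3) = 22/3 + 22*sqrt(10)/3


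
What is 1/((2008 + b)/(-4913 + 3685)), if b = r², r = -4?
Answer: -307/506 ≈ -0.60672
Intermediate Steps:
b = 16 (b = (-4)² = 16)
1/((2008 + b)/(-4913 + 3685)) = 1/((2008 + 16)/(-4913 + 3685)) = 1/(2024/(-1228)) = 1/(2024*(-1/1228)) = 1/(-506/307) = -307/506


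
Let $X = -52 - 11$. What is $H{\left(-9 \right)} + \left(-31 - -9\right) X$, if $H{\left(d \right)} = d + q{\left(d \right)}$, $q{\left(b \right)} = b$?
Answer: $1368$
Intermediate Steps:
$H{\left(d \right)} = 2 d$ ($H{\left(d \right)} = d + d = 2 d$)
$X = -63$ ($X = -52 - 11 = -63$)
$H{\left(-9 \right)} + \left(-31 - -9\right) X = 2 \left(-9\right) + \left(-31 - -9\right) \left(-63\right) = -18 + \left(-31 + 9\right) \left(-63\right) = -18 - -1386 = -18 + 1386 = 1368$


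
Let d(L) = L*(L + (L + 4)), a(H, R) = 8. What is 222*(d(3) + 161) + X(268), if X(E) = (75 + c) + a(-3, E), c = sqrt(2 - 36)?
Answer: 42485 + I*sqrt(34) ≈ 42485.0 + 5.831*I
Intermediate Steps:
c = I*sqrt(34) (c = sqrt(-34) = I*sqrt(34) ≈ 5.8309*I)
d(L) = L*(4 + 2*L) (d(L) = L*(L + (4 + L)) = L*(4 + 2*L))
X(E) = 83 + I*sqrt(34) (X(E) = (75 + I*sqrt(34)) + 8 = 83 + I*sqrt(34))
222*(d(3) + 161) + X(268) = 222*(2*3*(2 + 3) + 161) + (83 + I*sqrt(34)) = 222*(2*3*5 + 161) + (83 + I*sqrt(34)) = 222*(30 + 161) + (83 + I*sqrt(34)) = 222*191 + (83 + I*sqrt(34)) = 42402 + (83 + I*sqrt(34)) = 42485 + I*sqrt(34)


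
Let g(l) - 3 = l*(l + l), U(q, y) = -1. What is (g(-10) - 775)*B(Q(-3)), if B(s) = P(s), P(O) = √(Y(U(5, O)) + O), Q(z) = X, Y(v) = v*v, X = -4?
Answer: -572*I*√3 ≈ -990.73*I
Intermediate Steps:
Y(v) = v²
Q(z) = -4
P(O) = √(1 + O) (P(O) = √((-1)² + O) = √(1 + O))
B(s) = √(1 + s)
g(l) = 3 + 2*l² (g(l) = 3 + l*(l + l) = 3 + l*(2*l) = 3 + 2*l²)
(g(-10) - 775)*B(Q(-3)) = ((3 + 2*(-10)²) - 775)*√(1 - 4) = ((3 + 2*100) - 775)*√(-3) = ((3 + 200) - 775)*(I*√3) = (203 - 775)*(I*√3) = -572*I*√3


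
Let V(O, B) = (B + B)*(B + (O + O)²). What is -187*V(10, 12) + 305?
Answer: -1848751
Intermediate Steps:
V(O, B) = 2*B*(B + 4*O²) (V(O, B) = (2*B)*(B + (2*O)²) = (2*B)*(B + 4*O²) = 2*B*(B + 4*O²))
-187*V(10, 12) + 305 = -374*12*(12 + 4*10²) + 305 = -374*12*(12 + 4*100) + 305 = -374*12*(12 + 400) + 305 = -374*12*412 + 305 = -187*9888 + 305 = -1849056 + 305 = -1848751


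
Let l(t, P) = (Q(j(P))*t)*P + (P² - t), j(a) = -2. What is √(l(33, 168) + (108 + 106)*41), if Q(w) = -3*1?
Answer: √20333 ≈ 142.59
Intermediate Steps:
Q(w) = -3
l(t, P) = P² - t - 3*P*t (l(t, P) = (-3*t)*P + (P² - t) = -3*P*t + (P² - t) = P² - t - 3*P*t)
√(l(33, 168) + (108 + 106)*41) = √((168² - 1*33 - 3*168*33) + (108 + 106)*41) = √((28224 - 33 - 16632) + 214*41) = √(11559 + 8774) = √20333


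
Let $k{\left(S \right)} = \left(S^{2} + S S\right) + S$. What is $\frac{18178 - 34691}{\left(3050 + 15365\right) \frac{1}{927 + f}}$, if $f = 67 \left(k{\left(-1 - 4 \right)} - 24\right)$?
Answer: $- \frac{38541342}{18415} \approx -2092.9$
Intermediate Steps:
$k{\left(S \right)} = S + 2 S^{2}$ ($k{\left(S \right)} = \left(S^{2} + S^{2}\right) + S = 2 S^{2} + S = S + 2 S^{2}$)
$f = 1407$ ($f = 67 \left(\left(-1 - 4\right) \left(1 + 2 \left(-1 - 4\right)\right) - 24\right) = 67 \left(- 5 \left(1 + 2 \left(-5\right)\right) - 24\right) = 67 \left(- 5 \left(1 - 10\right) - 24\right) = 67 \left(\left(-5\right) \left(-9\right) - 24\right) = 67 \left(45 - 24\right) = 67 \cdot 21 = 1407$)
$\frac{18178 - 34691}{\left(3050 + 15365\right) \frac{1}{927 + f}} = \frac{18178 - 34691}{\left(3050 + 15365\right) \frac{1}{927 + 1407}} = - \frac{16513}{18415 \cdot \frac{1}{2334}} = - \frac{16513}{\frac{18415}{2334}} = \left(-16513\right) \frac{2334}{18415} = - \frac{38541342}{18415}$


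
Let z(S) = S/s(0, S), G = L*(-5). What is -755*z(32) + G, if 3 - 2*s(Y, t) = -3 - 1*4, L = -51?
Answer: -4577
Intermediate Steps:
s(Y, t) = 5 (s(Y, t) = 3/2 - (-3 - 1*4)/2 = 3/2 - (-3 - 4)/2 = 3/2 - ½*(-7) = 3/2 + 7/2 = 5)
G = 255 (G = -51*(-5) = 255)
z(S) = S/5
-755*z(32) + G = -151*32 + 255 = -755*32/5 + 255 = -4832 + 255 = -4577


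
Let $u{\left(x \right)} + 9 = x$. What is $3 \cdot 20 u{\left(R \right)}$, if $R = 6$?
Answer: $-180$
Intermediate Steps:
$u{\left(x \right)} = -9 + x$
$3 \cdot 20 u{\left(R \right)} = 3 \cdot 20 \left(-9 + 6\right) = 60 \left(-3\right) = -180$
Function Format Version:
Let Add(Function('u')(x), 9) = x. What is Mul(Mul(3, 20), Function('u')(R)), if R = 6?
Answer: -180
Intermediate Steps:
Function('u')(x) = Add(-9, x)
Mul(Mul(3, 20), Function('u')(R)) = Mul(Mul(3, 20), Add(-9, 6)) = Mul(60, -3) = -180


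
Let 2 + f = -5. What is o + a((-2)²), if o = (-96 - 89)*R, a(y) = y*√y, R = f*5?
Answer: 6483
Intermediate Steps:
f = -7 (f = -2 - 5 = -7)
R = -35 (R = -7*5 = -35)
a(y) = y^(3/2)
o = 6475 (o = (-96 - 89)*(-35) = -185*(-35) = 6475)
o + a((-2)²) = 6475 + ((-2)²)^(3/2) = 6475 + 4^(3/2) = 6475 + 8 = 6483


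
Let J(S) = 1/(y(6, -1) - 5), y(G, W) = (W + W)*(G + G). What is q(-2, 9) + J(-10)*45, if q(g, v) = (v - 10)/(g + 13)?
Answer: -524/319 ≈ -1.6426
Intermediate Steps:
y(G, W) = 4*G*W (y(G, W) = (2*W)*(2*G) = 4*G*W)
J(S) = -1/29 (J(S) = 1/(4*6*(-1) - 5) = 1/(-24 - 5) = 1/(-29) = -1/29)
q(g, v) = (-10 + v)/(13 + g)
q(-2, 9) + J(-10)*45 = (-10 + 9)/(13 - 2) - 1/29*45 = -1/11 - 45/29 = -524/319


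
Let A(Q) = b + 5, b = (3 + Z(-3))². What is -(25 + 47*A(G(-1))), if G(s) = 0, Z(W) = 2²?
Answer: -2563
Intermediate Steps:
Z(W) = 4
b = 49 (b = (3 + 4)² = 7² = 49)
A(Q) = 54 (A(Q) = 49 + 5 = 54)
-(25 + 47*A(G(-1))) = -(25 + 47*54) = -(25 + 2538) = -1*2563 = -2563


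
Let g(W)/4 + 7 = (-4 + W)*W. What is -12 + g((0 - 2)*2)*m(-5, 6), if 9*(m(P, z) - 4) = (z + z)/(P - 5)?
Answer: 1124/3 ≈ 374.67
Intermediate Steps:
m(P, z) = 4 + 2*z/(9*(-5 + P)) (m(P, z) = 4 + ((z + z)/(P - 5))/9 = 4 + ((2*z)/(-5 + P))/9 = 4 + (2*z/(-5 + P))/9 = 4 + 2*z/(9*(-5 + P)))
g(W) = -28 + 4*W*(-4 + W) (g(W) = -28 + 4*((-4 + W)*W) = -28 + 4*(W*(-4 + W)) = -28 + 4*W*(-4 + W))
-12 + g((0 - 2)*2)*m(-5, 6) = -12 + (-28 - 16*(0 - 2)*2 + 4*((0 - 2)*2)²)*(2*(-90 + 6 + 18*(-5))/(9*(-5 - 5))) = -12 + (-28 - (-32)*2 + 4*(-2*2)²)*((2/9)*(-90 + 6 - 90)/(-10)) = -12 + (-28 - 16*(-4) + 4*(-4)²)*((2/9)*(-⅒)*(-174)) = -12 + (-28 + 64 + 4*16)*(58/15) = -12 + (-28 + 64 + 64)*(58/15) = -12 + 100*(58/15) = -12 + 1160/3 = 1124/3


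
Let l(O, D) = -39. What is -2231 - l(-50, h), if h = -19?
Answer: -2192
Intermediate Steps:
-2231 - l(-50, h) = -2231 - 1*(-39) = -2231 + 39 = -2192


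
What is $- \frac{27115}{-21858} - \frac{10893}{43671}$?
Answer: $\frac{315346657}{318186906} \approx 0.99107$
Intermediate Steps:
$- \frac{27115}{-21858} - \frac{10893}{43671} = \left(-27115\right) \left(- \frac{1}{21858}\right) - \frac{3631}{14557} = \frac{27115}{21858} - \frac{3631}{14557} = \frac{315346657}{318186906}$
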